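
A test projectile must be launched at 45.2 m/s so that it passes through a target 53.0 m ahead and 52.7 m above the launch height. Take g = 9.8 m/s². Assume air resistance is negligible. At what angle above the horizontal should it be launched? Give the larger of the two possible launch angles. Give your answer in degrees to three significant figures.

81.3°

Trajectory: y = x tanθ − g x² (1 + tan²θ)/(2v₀²). With x = 53.0, y = 52.7, v₀ = 45.2, g = 9.80:
6.737 tan²θ − 53.0 tanθ + (59.44) = 0.
tanθ = [53.0 ± √(53.0² − 4 × 6.737 × (59.44))] / (2 × 6.737) = (53.0 ± 34.75) / 13.47, giving tanθ = 1.355 or 6.512.
θ = 53.57° or 81.27°; the larger is 81.27°.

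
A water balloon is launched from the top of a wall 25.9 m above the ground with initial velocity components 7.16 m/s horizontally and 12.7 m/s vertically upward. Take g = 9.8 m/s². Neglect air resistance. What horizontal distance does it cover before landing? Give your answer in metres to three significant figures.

28.2 m

Vertical motion (up positive, ground at y = 0): 4.900 t² − (12.70) t − 25.9 = 0, so t = (12.70 + √(12.70² + 2·9.80·25.9)) / 9.80 = (12.70 + 25.86) / 9.80 = 3.935 s.
Horizontal distance: R = vₓ t = 7.160 × 3.935 = 28.18 m.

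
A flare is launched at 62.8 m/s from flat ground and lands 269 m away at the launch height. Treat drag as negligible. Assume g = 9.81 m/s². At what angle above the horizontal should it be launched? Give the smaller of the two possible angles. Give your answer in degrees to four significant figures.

21.00°

From R = (v₀²/g) sin 2θ: sin 2θ = 9.81 × 269 / 3943.8 = 0.6691.
2θ = 42.00° or 180° − 42.00° = 138.0°, so θ = 21.00° or 69.00°.
The smaller angle is 21.00°.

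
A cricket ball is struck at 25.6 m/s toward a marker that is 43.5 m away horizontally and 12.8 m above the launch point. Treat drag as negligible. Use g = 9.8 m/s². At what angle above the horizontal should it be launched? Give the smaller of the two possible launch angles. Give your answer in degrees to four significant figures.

Trajectory: y = x tanθ − g x² (1 + tan²θ)/(2v₀²). With x = 43.5, y = 12.8, v₀ = 25.6, g = 9.80:
14.15 tan²θ − 43.5 tanθ + (26.95) = 0.
tanθ = [43.5 ± √(43.5² − 4 × 14.15 × (26.95))] / (2 × 14.15) = (43.5 ± 19.16) / 28.30, giving tanθ = 0.8601 or 2.215.
θ = 40.70° or 65.70°; the smaller is 40.70°.

40.70°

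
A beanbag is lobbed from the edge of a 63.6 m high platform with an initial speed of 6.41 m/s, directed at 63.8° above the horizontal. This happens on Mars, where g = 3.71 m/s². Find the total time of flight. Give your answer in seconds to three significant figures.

vₓ = 6.410 cos 63.8° = 2.830 m/s; v_y0 = 6.410 sin 63.8° = 5.751 m/s.
With up positive and y = 0 at the ground: y(t) = 63.6 + (5.751) t − 1.855 t². Setting y = 0 and taking the positive root: t = [5.751 + √(5.751² + 2·3.71·63.6)] / 3.71 = (5.751 + 22.47) / 3.71 = 7.607 s.

7.61 s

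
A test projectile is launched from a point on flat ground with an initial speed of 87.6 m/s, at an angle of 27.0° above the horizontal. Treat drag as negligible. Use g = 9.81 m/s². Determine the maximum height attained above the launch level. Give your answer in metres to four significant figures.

80.61 m

vₓ = 87.60 cos 27.0° = 78.05 m/s; v_y0 = 87.60 sin 27.0° = 39.77 m/s.
Maximum height: H = v_y0² / (2g) = 39.77² / (2 × 9.81) = 80.61 m.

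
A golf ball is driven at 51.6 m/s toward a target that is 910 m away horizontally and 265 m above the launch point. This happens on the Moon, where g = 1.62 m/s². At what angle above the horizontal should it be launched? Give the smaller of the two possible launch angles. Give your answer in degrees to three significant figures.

35.2°

Trajectory: y = x tanθ − g x² (1 + tan²θ)/(2v₀²). With x = 910, y = 265, v₀ = 51.6, g = 1.62:
251.9 tan²θ − 910 tanθ + (516.9) = 0.
tanθ = [910 ± √(910² − 4 × 251.9 × (516.9))] / (2 × 251.9) = (910 ± 554.3) / 503.8, giving tanθ = 0.7061 or 2.906.
θ = 35.22° or 71.01°; the smaller is 35.22°.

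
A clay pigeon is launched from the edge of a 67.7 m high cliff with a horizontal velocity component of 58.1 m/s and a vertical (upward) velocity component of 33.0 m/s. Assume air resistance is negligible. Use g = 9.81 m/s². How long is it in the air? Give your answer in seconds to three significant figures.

The projectile lands when y = 67.7 + (33.00) t − ½·9.81·t² = 0. Positive root: t = (33.00 + √(33.00² + 2·9.81·67.7)) / 9.81 = (33.00 + 49.17) / 9.81 = 8.376 s.

8.38 s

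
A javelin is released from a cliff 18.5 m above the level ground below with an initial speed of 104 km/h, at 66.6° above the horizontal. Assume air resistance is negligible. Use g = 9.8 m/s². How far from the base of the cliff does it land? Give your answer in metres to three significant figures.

69.3 m

Convert: 104 km/h = 104/3.6 = 28.89 m/s.
Horizontal component vₓ = 28.89 cos 66.6° = 11.47 m/s; vertical v_y0 = 28.89 sin 66.6° = 26.51 m/s.
The projectile lands when y = 18.5 + (26.51) t − ½·9.80·t² = 0. Positive root: t = (26.51 + √(26.51² + 2·9.80·18.5)) / 9.80 = (26.51 + 32.64) / 9.80 = 6.036 s.
Horizontal distance: R = vₓ t = 11.47 × 6.036 = 69.26 m.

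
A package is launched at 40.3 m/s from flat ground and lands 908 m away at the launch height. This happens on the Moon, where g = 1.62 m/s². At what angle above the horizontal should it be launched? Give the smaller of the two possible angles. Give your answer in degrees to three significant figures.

Level-ground range R = v₀² sin(2θ)/g ⇒ sin(2θ) = gR/v₀² = 1.62 × 908 / 40.3² = 0.9057.
2θ = 64.92° or 180° − 64.92° = 115.1°, so θ = 32.46° or 57.54°.
The smaller angle is 32.46°.

32.5°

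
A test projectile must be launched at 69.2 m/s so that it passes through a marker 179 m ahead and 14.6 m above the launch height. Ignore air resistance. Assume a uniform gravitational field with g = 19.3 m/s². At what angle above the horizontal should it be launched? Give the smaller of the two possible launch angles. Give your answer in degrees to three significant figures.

Trajectory: y = x tanθ − g x² (1 + tan²θ)/(2v₀²). With x = 179, y = 14.6, v₀ = 69.2, g = 19.3:
64.57 tan²θ − 179 tanθ + (79.17) = 0.
tanθ = [179 ± √(179² − 4 × 64.57 × (79.17))] / (2 × 64.57) = (179 ± 107.7) / 129.1, giving tanθ = 0.5523 or 2.220.
θ = 28.91° or 65.75°; the smaller is 28.91°.

28.9°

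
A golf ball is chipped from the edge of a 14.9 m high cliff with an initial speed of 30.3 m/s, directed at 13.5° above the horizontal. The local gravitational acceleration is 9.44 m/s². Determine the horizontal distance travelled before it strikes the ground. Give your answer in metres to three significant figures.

78.9 m

Resolve: vₓ = 30.30 cos 13.5° = 29.46 m/s and v_y0 = 30.30 sin 13.5° = 7.073 m/s.
Vertical motion (up positive, ground at y = 0): 4.720 t² − (7.073) t − 14.9 = 0, so t = (7.073 + √(7.073² + 2·9.44·14.9)) / 9.44 = (7.073 + 18.20) / 9.44 = 2.678 s.
Horizontal distance: R = vₓ t = 29.46 × 2.678 = 78.89 m.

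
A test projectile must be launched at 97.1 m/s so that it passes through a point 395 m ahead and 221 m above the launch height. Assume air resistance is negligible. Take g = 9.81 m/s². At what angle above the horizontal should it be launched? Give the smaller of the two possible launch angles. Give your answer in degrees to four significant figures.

43.55°

Trajectory: y = x tanθ − g x² (1 + tan²θ)/(2v₀²). With x = 395, y = 221, v₀ = 97.1, g = 9.81:
81.17 tan²θ − 395 tanθ + (302.2) = 0.
tanθ = [395 ± √(395² − 4 × 81.17 × (302.2))] / (2 × 81.17) = (395 ± 240.7) / 162.3, giving tanθ = 0.9507 or 3.916.
θ = 43.55° or 75.67°; the smaller is 43.55°.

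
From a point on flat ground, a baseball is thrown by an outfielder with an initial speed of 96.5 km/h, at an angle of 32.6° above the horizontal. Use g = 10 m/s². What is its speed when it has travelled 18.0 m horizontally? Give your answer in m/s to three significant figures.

Convert: 96.5 km/h = 96.5/3.6 = 26.81 m/s.
Components: vₓ = 26.81 cos 32.6° = 22.58 m/s, v_y0 = 26.81 sin 32.6° = 14.44 m/s.
At x = 18.0 m, t = x/vₓ = 18.0/22.58 = 0.7971 s.
Vertical velocity there: v_y = v_y0 − g t = 14.44 − 10.0 × 0.7971 = 6.471 m/s.
Speed: √(vₓ² + v_y²) = √(22.58² + 6.471²) = 23.49 m/s.

23.5 m/s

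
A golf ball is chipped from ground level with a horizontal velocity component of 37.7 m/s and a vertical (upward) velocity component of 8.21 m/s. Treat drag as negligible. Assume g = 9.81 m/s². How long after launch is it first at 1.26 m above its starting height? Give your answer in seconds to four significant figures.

Height y(t) = 8.210 t − 4.905 t² = 1.26 gives 4.905 t² − 8.210 t + 1.26 = 0.
t = [8.210 ± √(8.210² − 2·9.81·1.26)] / 9.81 = (8.210 ± 6.533) / 9.81, so t = 0.1709 s or t = 1.503 s.
The first (ascending) time is 0.1709 s.

0.1709 s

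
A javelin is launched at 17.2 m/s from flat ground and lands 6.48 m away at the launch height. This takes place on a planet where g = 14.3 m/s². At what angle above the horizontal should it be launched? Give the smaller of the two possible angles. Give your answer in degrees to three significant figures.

9.13°

Level-ground range R = v₀² sin(2θ)/g ⇒ sin(2θ) = gR/v₀² = 14.3 × 6.48 / 17.2² = 0.3132.
2θ = 18.25° or 180° − 18.25° = 161.7°, so θ = 9.127° or 80.87°.
The smaller angle is 9.127°.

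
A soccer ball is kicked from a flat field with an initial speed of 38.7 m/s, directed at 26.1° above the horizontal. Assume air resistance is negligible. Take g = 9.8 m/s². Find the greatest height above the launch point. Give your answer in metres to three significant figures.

Components: vₓ = 38.70 cos 26.1° = 34.75 m/s, v_y0 = 38.70 sin 26.1° = 17.03 m/s.
At the apex v_y = 0, so H = v_y0²/(2g) = 17.03²/19.60 = 14.79 m.

14.8 m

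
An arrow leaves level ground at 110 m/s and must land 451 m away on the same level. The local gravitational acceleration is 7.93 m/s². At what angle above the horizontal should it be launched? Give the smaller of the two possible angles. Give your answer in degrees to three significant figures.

8.60°

From R = (v₀²/g) sin 2θ: sin 2θ = 7.93 × 451 / 12100 = 0.2956.
2θ = 17.19° or 180° − 17.19° = 162.8°, so θ = 8.596° or 81.40°.
The smaller angle is 8.596°.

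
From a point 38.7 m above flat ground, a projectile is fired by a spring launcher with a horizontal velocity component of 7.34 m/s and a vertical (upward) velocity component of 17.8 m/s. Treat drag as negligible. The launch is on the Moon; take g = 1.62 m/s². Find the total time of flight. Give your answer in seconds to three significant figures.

24.0 s

Vertical motion (up positive, ground at y = 0): 0.8100 t² − (17.80) t − 38.7 = 0, so t = (17.80 + √(17.80² + 2·1.62·38.7)) / 1.62 = (17.80 + 21.03) / 1.62 = 23.97 s.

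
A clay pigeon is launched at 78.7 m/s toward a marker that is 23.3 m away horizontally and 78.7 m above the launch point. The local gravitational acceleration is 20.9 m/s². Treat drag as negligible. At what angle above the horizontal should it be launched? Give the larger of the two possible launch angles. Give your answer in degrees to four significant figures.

87.32°

Trajectory: y = x tanθ − g x² (1 + tan²θ)/(2v₀²). With x = 23.3, y = 78.7, v₀ = 78.7, g = 20.9:
0.9160 tan²θ − 23.3 tanθ + (79.62) = 0.
tanθ = [23.3 ± √(23.3² − 4 × 0.9160 × (79.62))] / (2 × 0.9160) = (23.3 ± 15.85) / 1.832, giving tanθ = 4.067 or 21.37.
θ = 76.19° or 87.32°; the larger is 87.32°.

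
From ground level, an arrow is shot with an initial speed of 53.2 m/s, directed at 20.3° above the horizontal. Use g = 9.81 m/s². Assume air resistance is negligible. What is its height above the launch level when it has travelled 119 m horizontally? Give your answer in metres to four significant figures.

Components: vₓ = 53.20 cos 20.3° = 49.90 m/s, v_y0 = 53.20 sin 20.3° = 18.46 m/s.
Time to reach x = 119 m: t = x/vₓ = 119/49.90 = 2.385 s.
Height: y = v_y0 t − ½ g t² = 18.46 × 2.385 − 4.905 × 2.385² = 44.02 − 27.90 = 16.12 m.

16.12 m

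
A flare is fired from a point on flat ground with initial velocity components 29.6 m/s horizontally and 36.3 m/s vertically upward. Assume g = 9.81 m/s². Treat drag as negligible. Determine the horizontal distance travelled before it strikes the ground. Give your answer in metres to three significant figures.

219 m

Flight time T = 2 v_y0 / g = 7.401 s.
Range: R = vₓ T = 29.60 × 7.401 = 219.1 m.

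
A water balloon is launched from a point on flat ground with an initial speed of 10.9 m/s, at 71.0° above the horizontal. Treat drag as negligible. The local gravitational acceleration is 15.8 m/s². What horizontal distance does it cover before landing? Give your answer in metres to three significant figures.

4.63 m

Horizontal component vₓ = 10.90 cos 71.0° = 3.549 m/s; vertical v_y0 = 10.90 sin 71.0° = 10.31 m/s.
Time aloft: T = 2 v_y0 / g = 2 × 10.31 / 15.8 = 1.305 s.
Horizontal distance R = vₓ T = 3.549 × 1.305 = 4.630 m.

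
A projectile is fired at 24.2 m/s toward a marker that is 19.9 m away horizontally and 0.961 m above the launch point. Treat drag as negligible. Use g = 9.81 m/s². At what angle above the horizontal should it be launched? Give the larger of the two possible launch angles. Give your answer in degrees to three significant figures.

80.2°

Trajectory: y = x tanθ − g x² (1 + tan²θ)/(2v₀²). With x = 19.9, y = 0.961, v₀ = 24.2, g = 9.81:
3.317 tan²θ − 19.9 tanθ + (4.278) = 0.
tanθ = [19.9 ± √(19.9² − 4 × 3.317 × (4.278))] / (2 × 3.317) = (19.9 ± 18.42) / 6.634, giving tanθ = 0.2233 or 5.777.
θ = 12.59° or 80.18°; the larger is 80.18°.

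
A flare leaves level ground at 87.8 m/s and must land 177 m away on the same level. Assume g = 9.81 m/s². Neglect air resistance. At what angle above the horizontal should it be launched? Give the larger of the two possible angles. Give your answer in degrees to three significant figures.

83.5°

R = v₀² sin 2θ / g gives sin 2θ = gR/v₀² = 9.81·177/87.8² = 0.2252.
2θ = 13.02° or 180° − 13.02° = 167.0°, so θ = 6.509° or 83.49°.
The larger angle is 83.49°.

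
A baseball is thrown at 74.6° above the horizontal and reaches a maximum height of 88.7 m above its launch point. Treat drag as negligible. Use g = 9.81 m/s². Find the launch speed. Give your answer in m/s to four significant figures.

43.27 m/s

At the peak v_y = 0, so v_y0 = √(2gH) = √(2 × 9.81 × 88.7) = 41.72 m/s.
v_y0 = v₀ sin θ ⇒ v₀ = 41.72 / sin 74.6° = 43.27 m/s.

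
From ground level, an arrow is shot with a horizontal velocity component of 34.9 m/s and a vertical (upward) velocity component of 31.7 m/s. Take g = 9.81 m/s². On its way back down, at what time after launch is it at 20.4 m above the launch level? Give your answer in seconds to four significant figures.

Set y = v_y0 t − ½ g t² = 20.4: 4.905 t² − 31.70 t + 20.4 = 0.
t = [31.70 ± √(31.70² − 2·9.81·20.4)] / 9.81 = (31.70 ± 24.59) / 9.81, so t = 0.7248 s or t = 5.738 s.
The descending-branch root is 5.738 s.

5.738 s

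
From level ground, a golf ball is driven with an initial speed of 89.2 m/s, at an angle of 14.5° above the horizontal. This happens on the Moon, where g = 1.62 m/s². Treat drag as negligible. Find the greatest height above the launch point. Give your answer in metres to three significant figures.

154 m

Resolve: vₓ = 89.20 cos 14.5° = 86.36 m/s and v_y0 = 89.20 sin 14.5° = 22.33 m/s.
Peak height H = v_y0² / (2g) = 498.80 / 3.240 = 154.0 m.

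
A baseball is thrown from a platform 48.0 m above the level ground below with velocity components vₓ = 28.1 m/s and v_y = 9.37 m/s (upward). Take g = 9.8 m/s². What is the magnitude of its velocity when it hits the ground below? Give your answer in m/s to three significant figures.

42.6 m/s

Vertical motion (up positive, ground at y = 0): 4.900 t² − (9.370) t − 48.0 = 0, so t = (9.370 + √(9.370² + 2·9.80·48.0)) / 9.80 = (9.370 + 32.07) / 9.80 = 4.229 s.
Vertical velocity at impact: v_y = v_y0 − g t = 9.370 − 9.80 × 4.229 = −32.07 m/s.
Speed: |v| = √(vₓ² + v_y²) = √(28.10² + 32.07²) = 42.64 m/s.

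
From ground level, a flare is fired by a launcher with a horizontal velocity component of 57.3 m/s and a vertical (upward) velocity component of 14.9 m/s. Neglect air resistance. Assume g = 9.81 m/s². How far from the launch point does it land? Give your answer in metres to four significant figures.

174.1 m

Flight time T = 2 v_y0 / g = 3.038 s.
Range: R = vₓ T = 57.30 × 3.038 = 174.1 m.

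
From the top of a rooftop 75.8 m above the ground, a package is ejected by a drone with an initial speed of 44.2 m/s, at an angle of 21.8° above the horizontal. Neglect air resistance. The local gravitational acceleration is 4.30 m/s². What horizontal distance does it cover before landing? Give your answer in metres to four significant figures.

446.3 m

Components: vₓ = 44.20 cos 21.8° = 41.04 m/s, v_y0 = 44.20 sin 21.8° = 16.41 m/s.
With up positive and y = 0 at the ground: y(t) = 75.8 + (16.41) t − 2.150 t². Setting y = 0 and taking the positive root: t = [16.41 + √(16.41² + 2·4.30·75.8)] / 4.30 = (16.41 + 30.35) / 4.30 = 10.88 s.
Horizontal distance: R = vₓ t = 41.04 × 10.88 = 446.3 m.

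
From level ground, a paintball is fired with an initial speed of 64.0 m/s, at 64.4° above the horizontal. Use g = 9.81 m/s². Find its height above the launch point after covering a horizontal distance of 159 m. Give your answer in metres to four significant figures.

Components: vₓ = 64.00 cos 64.4° = 27.65 m/s, v_y0 = 64.00 sin 64.4° = 57.72 m/s.
x = vₓ t ⇒ t = 159/27.65 = 5.750 s.
Height: y = v_y0 t − ½ g t² = 57.72 × 5.750 − 4.905 × 5.750² = 331.9 − 162.2 = 169.7 m.

169.7 m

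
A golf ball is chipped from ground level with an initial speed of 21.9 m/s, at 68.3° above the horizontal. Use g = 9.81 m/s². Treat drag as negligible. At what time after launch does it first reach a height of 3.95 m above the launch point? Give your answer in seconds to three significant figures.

0.204 s

Resolve: vₓ = 21.90 cos 68.3° = 8.097 m/s and v_y0 = 21.90 sin 68.3° = 20.35 m/s.
Require v_y0 t − ½ g t² = 3.95, i.e. 4.905 t² − 20.35 t + 3.95 = 0.
Quadratic formula: t = (20.35 ± √336.54) / 9.81 = (20.35 ± 18.35) / 9.81 → t = 0.2042 s or 3.944 s.
The first (ascending) time is 0.2042 s.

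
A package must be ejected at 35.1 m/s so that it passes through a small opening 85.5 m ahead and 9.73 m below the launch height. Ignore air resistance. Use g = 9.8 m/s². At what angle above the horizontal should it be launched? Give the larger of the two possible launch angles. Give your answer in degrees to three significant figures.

Trajectory: y = x tanθ − g x² (1 + tan²θ)/(2v₀²). With x = 85.5, y = −9.73, v₀ = 35.1, g = 9.80:
29.07 tan²θ − 85.5 tanθ + (19.34) = 0.
tanθ = [85.5 ± √(85.5² − 4 × 29.07 × (19.34))] / (2 × 29.07) = (85.5 ± 71.14) / 58.15, giving tanθ = 0.2470 or 2.694.
θ = 13.87° or 69.63°; the larger is 69.63°.

69.6°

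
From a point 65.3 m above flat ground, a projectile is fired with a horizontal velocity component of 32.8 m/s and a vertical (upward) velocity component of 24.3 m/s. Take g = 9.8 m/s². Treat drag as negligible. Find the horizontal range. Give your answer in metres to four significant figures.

Vertical motion (up positive, ground at y = 0): 4.900 t² − (24.30) t − 65.3 = 0, so t = (24.30 + √(24.30² + 2·9.80·65.3)) / 9.80 = (24.30 + 43.25) / 9.80 = 6.893 s.
Horizontal distance: R = vₓ t = 32.80 × 6.893 = 226.1 m.

226.1 m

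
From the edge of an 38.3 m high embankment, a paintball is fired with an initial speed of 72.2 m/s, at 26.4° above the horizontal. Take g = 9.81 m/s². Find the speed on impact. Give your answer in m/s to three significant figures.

77.2 m/s

Components: vₓ = 72.20 cos 26.4° = 64.67 m/s, v_y0 = 72.20 sin 26.4° = 32.10 m/s.
Vertical motion (up positive, ground at y = 0): 4.905 t² − (32.10) t − 38.3 = 0, so t = (32.10 + √(32.10² + 2·9.81·38.3)) / 9.81 = (32.10 + 42.21) / 9.81 = 7.576 s.
Vertical velocity at impact: v_y = v_y0 − g t = 32.10 − 9.81 × 7.576 = −42.21 m/s.
Speed: |v| = √(vₓ² + v_y²) = √(64.67² + 42.21²) = 77.23 m/s.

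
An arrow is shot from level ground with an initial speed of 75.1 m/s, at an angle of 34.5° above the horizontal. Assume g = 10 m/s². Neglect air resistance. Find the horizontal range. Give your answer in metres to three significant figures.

Resolve: vₓ = 75.10 cos 34.5° = 61.89 m/s and v_y0 = 75.10 sin 34.5° = 42.54 m/s.
Time aloft: T = 2 v_y0 / g = 2 × 42.54 / 10.0 = 8.507 s.
Horizontal distance R = vₓ T = 61.89 × 8.507 = 526.5 m.

527 m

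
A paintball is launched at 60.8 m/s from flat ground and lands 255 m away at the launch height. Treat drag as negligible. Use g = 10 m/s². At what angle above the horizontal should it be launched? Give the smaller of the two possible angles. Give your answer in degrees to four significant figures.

R = v₀² sin 2θ / g gives sin 2θ = gR/v₀² = 10.0·255/60.8² = 0.6898.
2θ = 43.62° or 180° − 43.62° = 136.4°, so θ = 21.81° or 68.19°.
The smaller angle is 21.81°.

21.81°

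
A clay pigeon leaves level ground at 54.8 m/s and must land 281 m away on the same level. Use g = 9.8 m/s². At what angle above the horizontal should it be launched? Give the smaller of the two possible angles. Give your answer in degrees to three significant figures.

33.2°

R = v₀² sin 2θ / g gives sin 2θ = gR/v₀² = 9.80·281/54.8² = 0.9170.
2θ = 66.49° or 180° − 66.49° = 113.5°, so θ = 33.25° or 56.75°.
The smaller angle is 33.25°.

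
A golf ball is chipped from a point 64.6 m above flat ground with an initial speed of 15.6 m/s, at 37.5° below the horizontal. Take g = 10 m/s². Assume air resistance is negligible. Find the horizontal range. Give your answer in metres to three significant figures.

vₓ = 15.60 cos 37.5° = 12.38 m/s; v_y0 = −9.497 m/s (downward).
Vertical motion (up positive, ground at y = 0): 5.000 t² − (−9.497) t − 64.6 = 0, so t = (−9.497 + √(9.497² + 2·10.0·64.6)) / 10.0 = (−9.497 + 37.18) / 10.0 = 2.768 s.
Horizontal distance: R = vₓ t = 12.38 × 2.768 = 34.26 m.

34.3 m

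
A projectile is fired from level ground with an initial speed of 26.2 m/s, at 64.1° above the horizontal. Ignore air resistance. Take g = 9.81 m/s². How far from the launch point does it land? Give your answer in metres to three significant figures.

55.0 m

vₓ = 26.20 cos 64.1° = 11.44 m/s; v_y0 = 26.20 sin 64.1° = 23.57 m/s.
Flight time T = 2 v_y0 / g = 4.805 s.
Horizontal distance R = vₓ T = 11.44 × 4.805 = 54.99 m.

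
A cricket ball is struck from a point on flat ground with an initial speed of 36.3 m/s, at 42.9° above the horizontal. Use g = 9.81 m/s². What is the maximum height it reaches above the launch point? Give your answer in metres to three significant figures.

31.1 m

Horizontal component vₓ = 36.30 cos 42.9° = 26.59 m/s; vertical v_y0 = 36.30 sin 42.9° = 24.71 m/s.
Maximum height: H = v_y0² / (2g) = 24.71² / (2 × 9.81) = 31.12 m.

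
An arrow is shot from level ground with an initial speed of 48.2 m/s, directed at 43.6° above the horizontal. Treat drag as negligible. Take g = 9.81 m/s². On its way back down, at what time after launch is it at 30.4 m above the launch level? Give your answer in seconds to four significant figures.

Components: vₓ = 48.20 cos 43.6° = 34.91 m/s, v_y0 = 48.20 sin 43.6° = 33.24 m/s.
Height y(t) = 33.24 t − 4.905 t² = 30.4 gives 4.905 t² − 33.24 t + 30.4 = 0.
t = [33.24 ± √(33.24² − 2·9.81·30.4)] / 9.81 = (33.24 ± 22.55) / 9.81, so t = 1.090 s or t = 5.687 s.
The descending-branch root is 5.687 s.

5.687 s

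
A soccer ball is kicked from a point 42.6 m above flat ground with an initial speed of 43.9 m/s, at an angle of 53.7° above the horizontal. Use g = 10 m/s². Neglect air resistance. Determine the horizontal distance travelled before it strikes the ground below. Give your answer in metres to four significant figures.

211.2 m

vₓ = 43.90 cos 53.7° = 25.99 m/s; v_y0 = 43.90 sin 53.7° = 35.38 m/s.
The projectile lands when y = 42.6 + (35.38) t − ½·10.0·t² = 0. Positive root: t = (35.38 + √(35.38² + 2·10.0·42.6)) / 10.0 = (35.38 + 45.87) / 10.0 = 8.125 s.
Horizontal distance: R = vₓ t = 25.99 × 8.125 = 211.2 m.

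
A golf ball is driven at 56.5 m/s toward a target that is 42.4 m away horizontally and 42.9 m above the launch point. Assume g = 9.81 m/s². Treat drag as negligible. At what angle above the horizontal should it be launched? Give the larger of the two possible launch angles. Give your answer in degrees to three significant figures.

86.0°

Trajectory: y = x tanθ − g x² (1 + tan²θ)/(2v₀²). With x = 42.4, y = 42.9, v₀ = 56.5, g = 9.81:
2.762 tan²θ − 42.4 tanθ + (45.66) = 0.
tanθ = [42.4 ± √(42.4² − 4 × 2.762 × (45.66))] / (2 × 2.762) = (42.4 ± 35.96) / 5.525, giving tanθ = 1.165 or 14.18.
θ = 49.37° or 85.97°; the larger is 85.97°.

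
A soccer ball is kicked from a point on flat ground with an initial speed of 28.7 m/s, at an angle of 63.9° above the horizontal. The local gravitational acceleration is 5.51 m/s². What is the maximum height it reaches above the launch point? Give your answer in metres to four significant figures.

60.28 m

vₓ = 28.70 cos 63.9° = 12.63 m/s; v_y0 = 28.70 sin 63.9° = 25.77 m/s.
At the apex v_y = 0, so H = v_y0²/(2g) = 25.77²/11.02 = 60.28 m.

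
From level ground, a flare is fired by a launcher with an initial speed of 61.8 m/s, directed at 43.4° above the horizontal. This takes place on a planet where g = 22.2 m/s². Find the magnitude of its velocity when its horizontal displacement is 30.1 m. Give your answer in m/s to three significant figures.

vₓ = 61.80 cos 43.4° = 44.90 m/s; v_y0 = 61.80 sin 43.4° = 42.46 m/s.
x = vₓ t ⇒ t = 30.1/44.90 = 0.6703 s.
Vertical velocity there: v_y = v_y0 − g t = 42.46 − 22.2 × 0.6703 = 27.58 m/s.
Speed: √(vₓ² + v_y²) = √(44.90² + 27.58²) = 52.70 m/s.

52.7 m/s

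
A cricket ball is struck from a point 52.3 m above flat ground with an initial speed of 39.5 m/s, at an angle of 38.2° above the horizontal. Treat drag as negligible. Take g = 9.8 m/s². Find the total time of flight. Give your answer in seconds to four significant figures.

6.602 s

Components: vₓ = 39.50 cos 38.2° = 31.04 m/s, v_y0 = 39.50 sin 38.2° = 24.43 m/s.
Vertical motion (up positive, ground at y = 0): 4.900 t² − (24.43) t − 52.3 = 0, so t = (24.43 + √(24.43² + 2·9.80·52.3)) / 9.80 = (24.43 + 40.27) / 9.80 = 6.602 s.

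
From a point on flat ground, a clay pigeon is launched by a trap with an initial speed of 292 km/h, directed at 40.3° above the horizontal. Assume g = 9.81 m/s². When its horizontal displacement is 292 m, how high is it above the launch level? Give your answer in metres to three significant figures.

138 m

Convert: 292 km/h = 292/3.6 = 81.11 m/s.
Resolve: vₓ = 81.11 cos 40.3° = 61.86 m/s and v_y0 = 81.11 sin 40.3° = 52.46 m/s.
Time to reach x = 292 m: t = x/vₓ = 292/61.86 = 4.720 s.
Height: y = v_y0 t − ½ g t² = 52.46 × 4.720 − 4.905 × 4.720² = 247.6 − 109.3 = 138.3 m.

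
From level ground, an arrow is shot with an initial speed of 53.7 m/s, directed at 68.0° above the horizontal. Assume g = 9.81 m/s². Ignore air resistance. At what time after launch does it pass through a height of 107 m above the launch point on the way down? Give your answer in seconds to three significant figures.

7.06 s

Horizontal component vₓ = 53.70 cos 68.0° = 20.12 m/s; vertical v_y0 = 53.70 sin 68.0° = 49.79 m/s.
Set y = v_y0 t − ½ g t² = 107: 4.905 t² − 49.79 t + 107 = 0.
Quadratic formula: t = (49.79 ± √379.68) / 9.81 = (49.79 ± 19.49) / 9.81 → t = 3.089 s or 7.062 s.
The descending-branch root is 7.062 s.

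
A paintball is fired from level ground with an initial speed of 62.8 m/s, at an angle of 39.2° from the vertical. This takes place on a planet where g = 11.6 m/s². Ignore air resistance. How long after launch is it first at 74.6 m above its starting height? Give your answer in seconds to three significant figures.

Horizontal component vₓ = 62.80 sin 39.2° = 39.69 m/s; vertical v_y0 = 62.80 cos 39.2° = 48.67 m/s.
Height y(t) = 48.67 t − 5.800 t² = 74.6 gives 5.800 t² − 48.67 t + 74.6 = 0.
t = [48.67 ± √(48.67² − 2·11.6·74.6)] / 11.6 = (48.67 ± 25.25) / 11.6, so t = 2.018 s or t = 6.372 s.
The first (ascending) time is 2.018 s.

2.02 s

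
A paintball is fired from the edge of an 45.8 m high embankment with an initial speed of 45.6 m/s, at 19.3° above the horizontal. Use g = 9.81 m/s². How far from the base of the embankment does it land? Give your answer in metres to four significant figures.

Horizontal component vₓ = 45.60 cos 19.3° = 43.04 m/s; vertical v_y0 = 45.60 sin 19.3° = 15.07 m/s.
Vertical motion (up positive, ground at y = 0): 4.905 t² − (15.07) t − 45.8 = 0, so t = (15.07 + √(15.07² + 2·9.81·45.8)) / 9.81 = (15.07 + 33.55) / 9.81 = 4.957 s.
Horizontal distance: R = vₓ t = 43.04 × 4.957 = 213.3 m.

213.3 m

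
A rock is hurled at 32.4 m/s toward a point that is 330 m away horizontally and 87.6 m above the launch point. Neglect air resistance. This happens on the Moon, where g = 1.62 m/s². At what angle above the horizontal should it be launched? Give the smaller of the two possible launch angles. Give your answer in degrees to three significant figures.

31.7°

Trajectory: y = x tanθ − g x² (1 + tan²θ)/(2v₀²). With x = 330, y = 87.6, v₀ = 32.4, g = 1.62:
84.03 tan²θ − 330 tanθ + (171.6) = 0.
tanθ = [330 ± √(330² − 4 × 84.03 × (171.6))] / (2 × 84.03) = (330 ± 226.3) / 168.1, giving tanθ = 0.6170 or 3.310.
θ = 31.68° or 73.19°; the smaller is 31.68°.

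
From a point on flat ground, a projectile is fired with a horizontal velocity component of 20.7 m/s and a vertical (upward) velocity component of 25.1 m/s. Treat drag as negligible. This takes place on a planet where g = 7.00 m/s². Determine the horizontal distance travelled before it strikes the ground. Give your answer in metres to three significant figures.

Time aloft: T = 2 v_y0 / g = 2 × 25.10 / 7.00 = 7.171 s.
Range: R = vₓ T = 20.70 × 7.171 = 148.4 m.

148 m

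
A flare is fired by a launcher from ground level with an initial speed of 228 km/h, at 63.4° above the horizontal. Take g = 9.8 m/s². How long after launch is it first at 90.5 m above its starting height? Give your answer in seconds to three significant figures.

Convert: 228 km/h = 228/3.6 = 63.33 m/s.
vₓ = 63.33 cos 63.4° = 28.36 m/s; v_y0 = 63.33 sin 63.4° = 56.63 m/s.
Require v_y0 t − ½ g t² = 90.5, i.e. 4.900 t² − 56.63 t + 90.5 = 0.
Quadratic formula: t = (56.63 ± √1433.1) / 9.80 = (56.63 ± 37.86) / 9.80 → t = 1.916 s or 9.641 s.
The first (ascending) time is 1.916 s.

1.92 s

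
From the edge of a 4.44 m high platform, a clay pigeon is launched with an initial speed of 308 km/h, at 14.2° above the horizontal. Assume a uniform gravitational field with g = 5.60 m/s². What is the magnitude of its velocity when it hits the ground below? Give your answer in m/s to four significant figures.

Convert: 308 km/h = 308/3.6 = 85.56 m/s.
vₓ = 85.56 cos 14.2° = 82.94 m/s; v_y0 = 85.56 sin 14.2° = 20.99 m/s.
Vertical motion (up positive, ground at y = 0): 2.800 t² − (20.99) t − 4.44 = 0, so t = (20.99 + √(20.99² + 2·5.60·4.44)) / 5.60 = (20.99 + 22.14) / 5.60 = 7.701 s.
Vertical velocity at impact: v_y = v_y0 − g t = 20.99 − 5.60 × 7.701 = −22.14 m/s.
Speed: |v| = √(vₓ² + v_y²) = √(82.94² + 22.14²) = 85.85 m/s.

85.85 m/s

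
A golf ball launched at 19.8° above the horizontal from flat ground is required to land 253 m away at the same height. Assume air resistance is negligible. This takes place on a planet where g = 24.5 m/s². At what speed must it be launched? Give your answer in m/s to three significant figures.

98.6 m/s

On level ground R = v₀² sin 2θ / g ⇒ v₀ = √(gR / sin 2θ).
v₀ = √(24.5 × 253 / sin 39.60°) = √(6198 / 0.6374) = √9724.3 = 98.61 m/s.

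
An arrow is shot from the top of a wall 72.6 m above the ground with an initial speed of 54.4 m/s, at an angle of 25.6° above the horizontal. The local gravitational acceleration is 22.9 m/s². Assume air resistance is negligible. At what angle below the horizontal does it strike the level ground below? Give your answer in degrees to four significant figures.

Components: vₓ = 54.40 cos 25.6° = 49.06 m/s, v_y0 = 54.40 sin 25.6° = 23.51 m/s.
Vertical motion (up positive, ground at y = 0): 11.45 t² − (23.51) t − 72.6 = 0, so t = (23.51 + √(23.51² + 2·22.9·72.6)) / 22.9 = (23.51 + 62.27) / 22.9 = 3.746 s.
At impact: v_y = v_y0 − g t = −62.27 m/s; vₓ = 49.06 m/s.
Angle below horizontal: arctan(|v_y|/vₓ) = arctan(62.27/49.06) = 51.77°.

51.77°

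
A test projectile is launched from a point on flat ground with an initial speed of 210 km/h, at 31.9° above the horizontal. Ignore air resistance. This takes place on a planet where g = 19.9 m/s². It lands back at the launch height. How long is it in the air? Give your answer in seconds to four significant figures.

3.098 s

Convert: 210 km/h = 210/3.6 = 58.33 m/s.
vₓ = 58.33 cos 31.9° = 49.52 m/s; v_y0 = 58.33 sin 31.9° = 30.83 m/s.
Time of flight on level ground: T = 2 v_y0 / g = 2 × 30.83 / 19.9 = 3.098 s.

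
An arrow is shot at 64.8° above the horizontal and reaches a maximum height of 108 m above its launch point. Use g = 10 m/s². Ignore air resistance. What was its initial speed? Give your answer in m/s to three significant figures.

51.4 m/s

At the peak v_y = 0, so v_y0 = √(2gH) = √(2 × 10.0 × 108) = 46.48 m/s.
v_y0 = v₀ sin θ ⇒ v₀ = 46.48 / sin 64.8° = 51.36 m/s.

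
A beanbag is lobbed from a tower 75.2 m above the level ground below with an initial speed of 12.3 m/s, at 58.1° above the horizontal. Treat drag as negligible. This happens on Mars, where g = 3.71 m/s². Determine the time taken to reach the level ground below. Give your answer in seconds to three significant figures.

9.78 s

vₓ = 12.30 cos 58.1° = 6.500 m/s; v_y0 = 12.30 sin 58.1° = 10.44 m/s.
The projectile lands when y = 75.2 + (10.44) t − ½·3.71·t² = 0. Positive root: t = (10.44 + √(10.44² + 2·3.71·75.2)) / 3.71 = (10.44 + 25.83) / 3.71 = 9.776 s.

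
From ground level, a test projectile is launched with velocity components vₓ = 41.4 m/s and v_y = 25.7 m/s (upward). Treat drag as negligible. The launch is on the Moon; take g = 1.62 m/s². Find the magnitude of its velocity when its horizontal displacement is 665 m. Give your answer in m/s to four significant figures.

41.40 m/s

At x = 665 m, t = x/vₓ = 665/41.40 = 16.06 s.
Vertical velocity there: v_y = v_y0 − g t = 25.70 − 1.62 × 16.06 = −0.3217 m/s.
Speed: √(vₓ² + v_y²) = √(41.40² + 0.3217²) = 41.40 m/s.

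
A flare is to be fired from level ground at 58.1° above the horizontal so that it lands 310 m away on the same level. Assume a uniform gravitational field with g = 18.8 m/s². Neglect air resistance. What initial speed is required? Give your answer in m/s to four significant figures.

80.59 m/s

On level ground R = v₀² sin 2θ / g ⇒ v₀ = √(gR / sin 2θ).
v₀ = √(18.8 × 310 / sin 116.2°) = √(5828 / 0.8973) = √6495.3 = 80.59 m/s.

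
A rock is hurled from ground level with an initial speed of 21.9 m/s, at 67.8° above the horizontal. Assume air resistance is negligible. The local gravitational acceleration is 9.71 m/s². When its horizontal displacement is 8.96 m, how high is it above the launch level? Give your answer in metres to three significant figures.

16.3 m

Components: vₓ = 21.90 cos 67.8° = 8.275 m/s, v_y0 = 21.90 sin 67.8° = 20.28 m/s.
At x = 8.96 m, t = x/vₓ = 8.96/8.275 = 1.083 s.
Height: y = v_y0 t − ½ g t² = 20.28 × 1.083 − 4.855 × 1.083² = 21.96 − 5.692 = 16.26 m.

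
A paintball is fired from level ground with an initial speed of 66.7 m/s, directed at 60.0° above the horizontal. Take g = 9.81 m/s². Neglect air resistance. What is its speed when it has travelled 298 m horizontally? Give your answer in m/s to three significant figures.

Components: vₓ = 66.70 cos 60.0° = 33.35 m/s, v_y0 = 66.70 sin 60.0° = 57.76 m/s.
Time to reach x = 298 m: t = x/vₓ = 298/33.35 = 8.936 s.
Vertical velocity there: v_y = v_y0 − g t = 57.76 − 9.81 × 8.936 = −29.89 m/s.
Speed: √(vₓ² + v_y²) = √(33.35² + 29.89²) = 44.79 m/s.

44.8 m/s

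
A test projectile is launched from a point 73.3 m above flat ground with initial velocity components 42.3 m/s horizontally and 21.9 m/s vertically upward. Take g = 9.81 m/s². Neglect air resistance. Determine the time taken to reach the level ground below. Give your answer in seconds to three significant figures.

6.70 s

Vertical motion (up positive, ground at y = 0): 4.905 t² − (21.90) t − 73.3 = 0, so t = (21.90 + √(21.90² + 2·9.81·73.3)) / 9.81 = (21.90 + 43.79) / 9.81 = 6.696 s.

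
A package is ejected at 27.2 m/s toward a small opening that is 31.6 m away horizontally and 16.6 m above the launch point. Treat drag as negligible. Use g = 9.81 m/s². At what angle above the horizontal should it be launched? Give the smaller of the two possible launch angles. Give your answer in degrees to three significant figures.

Trajectory: y = x tanθ − g x² (1 + tan²θ)/(2v₀²). With x = 31.6, y = 16.6, v₀ = 27.2, g = 9.81:
6.620 tan²θ − 31.6 tanθ + (23.22) = 0.
tanθ = [31.6 ± √(31.6² − 4 × 6.620 × (23.22))] / (2 × 6.620) = (31.6 ± 19.59) / 13.24, giving tanθ = 0.9073 or 3.866.
θ = 42.22° or 75.50°; the smaller is 42.22°.

42.2°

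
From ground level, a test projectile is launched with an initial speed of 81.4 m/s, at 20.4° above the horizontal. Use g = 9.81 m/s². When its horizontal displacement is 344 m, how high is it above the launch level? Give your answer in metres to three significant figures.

28.2 m

Resolve: vₓ = 81.40 cos 20.4° = 76.29 m/s and v_y0 = 81.40 sin 20.4° = 28.37 m/s.
Time to reach x = 344 m: t = x/vₓ = 344/76.29 = 4.509 s.
Height: y = v_y0 t − ½ g t² = 28.37 × 4.509 − 4.905 × 4.509² = 127.9 − 99.72 = 28.22 m.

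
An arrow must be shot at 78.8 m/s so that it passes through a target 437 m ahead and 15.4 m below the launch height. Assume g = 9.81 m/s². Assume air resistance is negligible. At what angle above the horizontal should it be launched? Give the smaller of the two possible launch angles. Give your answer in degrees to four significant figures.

Trajectory: y = x tanθ − g x² (1 + tan²θ)/(2v₀²). With x = 437, y = −15.4, v₀ = 78.8, g = 9.81:
150.9 tan²θ − 437 tanθ + (135.5) = 0.
tanθ = [437 ± √(437² − 4 × 150.9 × (135.5))] / (2 × 150.9) = (437 ± 330.5) / 301.7, giving tanθ = 0.3530 or 2.544.
θ = 19.44° or 68.54°; the smaller is 19.44°.

19.44°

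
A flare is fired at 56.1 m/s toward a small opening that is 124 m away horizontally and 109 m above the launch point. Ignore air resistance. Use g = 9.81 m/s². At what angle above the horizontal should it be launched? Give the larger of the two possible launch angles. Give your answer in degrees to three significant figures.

Trajectory: y = x tanθ − g x² (1 + tan²θ)/(2v₀²). With x = 124, y = 109, v₀ = 56.1, g = 9.81:
23.96 tan²θ − 124 tanθ + (133.0) = 0.
tanθ = [124 ± √(124² − 4 × 23.96 × (133.0))] / (2 × 23.96) = (124 ± 51.29) / 47.93, giving tanθ = 1.517 or 3.657.
θ = 56.61° or 74.71°; the larger is 74.71°.

74.7°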